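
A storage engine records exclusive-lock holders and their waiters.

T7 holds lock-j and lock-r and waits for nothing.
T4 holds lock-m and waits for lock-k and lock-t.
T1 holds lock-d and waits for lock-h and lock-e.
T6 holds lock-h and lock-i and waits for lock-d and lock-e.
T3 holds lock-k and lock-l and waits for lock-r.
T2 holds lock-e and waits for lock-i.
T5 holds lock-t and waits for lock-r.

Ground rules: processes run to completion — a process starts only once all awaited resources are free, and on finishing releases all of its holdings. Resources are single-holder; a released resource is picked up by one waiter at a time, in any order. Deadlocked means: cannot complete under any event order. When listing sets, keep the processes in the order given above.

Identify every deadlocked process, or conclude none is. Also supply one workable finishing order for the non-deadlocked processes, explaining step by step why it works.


Deadlocked set: T1, T6 and T2.
Key observation: the waits loop around T1 -> T6 -> T1 with no way out; T2 is caught in further circular waits.
One completion order for the rest: T7, T3, T5, T4.
Check, step by step:
  run T7 (it waits on nothing); releases lock-j and lock-r
  T3 waits on lock-r — all released -> runs and releases lock-k and lock-l
  T5 waits on lock-r — all released -> runs and releases lock-t
  T4 waits on lock-k and lock-t — all released -> runs and releases lock-m


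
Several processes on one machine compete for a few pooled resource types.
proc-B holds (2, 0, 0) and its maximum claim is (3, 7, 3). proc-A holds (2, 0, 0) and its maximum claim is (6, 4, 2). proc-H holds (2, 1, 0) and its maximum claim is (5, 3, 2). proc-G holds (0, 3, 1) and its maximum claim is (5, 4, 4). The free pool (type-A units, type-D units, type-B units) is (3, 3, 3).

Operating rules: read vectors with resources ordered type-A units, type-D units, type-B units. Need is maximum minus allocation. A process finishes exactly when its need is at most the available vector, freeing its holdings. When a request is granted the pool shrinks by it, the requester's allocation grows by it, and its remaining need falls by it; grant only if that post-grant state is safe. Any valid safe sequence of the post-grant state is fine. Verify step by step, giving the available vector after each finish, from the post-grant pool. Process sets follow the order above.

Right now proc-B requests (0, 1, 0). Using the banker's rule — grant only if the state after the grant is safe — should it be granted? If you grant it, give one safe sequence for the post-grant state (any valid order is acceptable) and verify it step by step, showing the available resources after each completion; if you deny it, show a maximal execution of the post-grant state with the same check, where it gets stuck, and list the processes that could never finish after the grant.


GRANT. The post-grant state is safe; one safe sequence: proc-H, proc-G, proc-B, proc-A.
Key observation: after the grant the pool drops to (3, 2, 3), which still lets proc-H finish first and unwind the rest.
Step-by-step check of the post-grant state:
  pool = (3, 2, 3)
  proc-H needs (3, 2, 2) <= (3, 2, 3) -> finishes; pool += (2, 1, 0) = (5, 3, 3)
  proc-G needs (5, 1, 3) <= (5, 3, 3) -> finishes; pool += (0, 3, 1) = (5, 6, 4)
  proc-B needs (1, 6, 3) <= (5, 6, 4) -> finishes; pool += (2, 1, 0) = (7, 7, 4)
  proc-A needs (4, 4, 2) <= (7, 7, 4) -> finishes; pool += (2, 0, 0) = (9, 7, 4)


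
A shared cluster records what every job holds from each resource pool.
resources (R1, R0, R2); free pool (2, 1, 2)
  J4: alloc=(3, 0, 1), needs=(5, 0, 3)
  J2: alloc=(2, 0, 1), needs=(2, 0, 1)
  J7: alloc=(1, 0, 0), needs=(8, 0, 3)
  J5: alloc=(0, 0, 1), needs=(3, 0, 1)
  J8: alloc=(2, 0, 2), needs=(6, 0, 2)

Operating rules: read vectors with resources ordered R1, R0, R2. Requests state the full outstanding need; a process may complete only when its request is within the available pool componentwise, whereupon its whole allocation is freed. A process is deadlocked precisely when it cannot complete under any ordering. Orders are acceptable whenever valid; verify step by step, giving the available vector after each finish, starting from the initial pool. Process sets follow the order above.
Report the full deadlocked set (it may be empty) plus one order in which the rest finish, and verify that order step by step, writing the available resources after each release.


Deadlocked: J4, J7 and J8.
Key observation: once J2, J5 finish, the pool peaks at (4, 1, 4) — and every remaining process still needs more R1 than that.
One completion order for the rest: J2, J5. Verifying each step:
  pool = (2, 1, 2)
  run J2 (needs (2, 0, 1), free (2, 1, 2)); after release of (2, 0, 1) the pool is (4, 1, 3)
  run J5 (needs (3, 0, 1), free (4, 1, 3)); after release of (0, 0, 1) the pool is (4, 1, 4)
The stuck group stays short no matter what:
  blocked: J4 wants (5, 0, 3), pool (4, 1, 4) — not enough R1
  blocked: J7 wants (8, 0, 3), pool (4, 1, 4) — not enough R1
  blocked: J8 wants (6, 0, 2), pool (4, 1, 4) — not enough R1


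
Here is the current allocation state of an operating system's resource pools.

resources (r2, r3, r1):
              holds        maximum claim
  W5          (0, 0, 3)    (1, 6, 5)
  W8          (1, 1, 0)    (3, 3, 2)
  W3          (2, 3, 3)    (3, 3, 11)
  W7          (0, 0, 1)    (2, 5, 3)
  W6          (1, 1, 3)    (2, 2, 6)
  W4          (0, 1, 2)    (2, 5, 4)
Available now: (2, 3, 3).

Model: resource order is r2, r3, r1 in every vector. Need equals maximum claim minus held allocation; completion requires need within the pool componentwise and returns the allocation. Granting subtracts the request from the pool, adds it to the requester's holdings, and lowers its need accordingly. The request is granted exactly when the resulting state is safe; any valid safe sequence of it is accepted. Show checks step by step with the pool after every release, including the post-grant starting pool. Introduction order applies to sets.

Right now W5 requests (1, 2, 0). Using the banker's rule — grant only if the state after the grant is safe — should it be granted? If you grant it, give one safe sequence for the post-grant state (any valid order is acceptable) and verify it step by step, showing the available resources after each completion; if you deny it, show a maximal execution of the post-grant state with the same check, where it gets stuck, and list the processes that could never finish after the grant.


DENY: after the grant no complete ordering would exist.
Key observation: after W6, W8 the pool peaks at (3, 3, 6), and each blocked process is short somewhere: W5 on r3; W3 on r1; W7 on r3; W4 on r3.
On the post-grant state, W6, W8 is a maximal run — nothing extends it. Step-by-step check:
  pool = (1, 1, 3)
  W6 needs (1, 1, 3) <= (1, 1, 3) -> finishes; pool += (1, 1, 3) = (2, 2, 6)
  W8 needs (2, 2, 2) <= (2, 2, 6) -> finishes; pool += (1, 1, 0) = (3, 3, 6)
  W5 cannot run: need (0, 4, 2) vs free (3, 3, 6) (insufficient r3)
  W3 cannot run: need (1, 0, 8) vs free (3, 3, 6) (insufficient r1)
  W7 cannot run: need (2, 5, 2) vs free (3, 3, 6) (insufficient r3)
  W4 cannot run: need (2, 4, 2) vs free (3, 3, 6) (insufficient r3)
Had the request been granted, W5, W3, W7 and W4 could never finish.


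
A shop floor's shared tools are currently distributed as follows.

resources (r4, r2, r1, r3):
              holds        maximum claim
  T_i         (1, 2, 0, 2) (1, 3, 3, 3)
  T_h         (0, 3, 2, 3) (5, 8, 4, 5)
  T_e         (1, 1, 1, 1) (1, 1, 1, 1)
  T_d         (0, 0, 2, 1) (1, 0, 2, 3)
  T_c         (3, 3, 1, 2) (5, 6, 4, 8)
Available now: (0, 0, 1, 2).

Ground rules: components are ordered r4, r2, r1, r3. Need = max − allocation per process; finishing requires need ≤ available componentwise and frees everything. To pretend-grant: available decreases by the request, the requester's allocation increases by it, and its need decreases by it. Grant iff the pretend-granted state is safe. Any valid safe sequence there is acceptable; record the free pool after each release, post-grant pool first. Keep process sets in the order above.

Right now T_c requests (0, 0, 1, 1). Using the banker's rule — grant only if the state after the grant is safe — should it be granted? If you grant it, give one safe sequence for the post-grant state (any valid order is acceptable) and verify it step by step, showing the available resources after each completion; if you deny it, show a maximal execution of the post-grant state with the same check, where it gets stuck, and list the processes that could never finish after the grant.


GRANT. The post-grant state is safe; one safe sequence: T_e, T_d, T_i, T_c, T_h.
Key observation: the grant leaves (0, 0, 0, 1) free — enough for T_e, whose release restarts the cascade.
Check on the post-grant state, step by step:
  pool = (0, 0, 0, 1)
  T_e needs (0, 0, 0, 0) <= (0, 0, 0, 1) -> finishes; pool += (1, 1, 1, 1) = (1, 1, 1, 2)
  T_d needs (1, 0, 0, 2) <= (1, 1, 1, 2) -> finishes; pool += (0, 0, 2, 1) = (1, 1, 3, 3)
  T_i needs (0, 1, 3, 1) <= (1, 1, 3, 3) -> finishes; pool += (1, 2, 0, 2) = (2, 3, 3, 5)
  T_c needs (2, 3, 2, 5) <= (2, 3, 3, 5) -> finishes; pool += (3, 3, 2, 3) = (5, 6, 5, 8)
  T_h needs (5, 5, 2, 2) <= (5, 6, 5, 8) -> finishes; pool += (0, 3, 2, 3) = (5, 9, 7, 11)


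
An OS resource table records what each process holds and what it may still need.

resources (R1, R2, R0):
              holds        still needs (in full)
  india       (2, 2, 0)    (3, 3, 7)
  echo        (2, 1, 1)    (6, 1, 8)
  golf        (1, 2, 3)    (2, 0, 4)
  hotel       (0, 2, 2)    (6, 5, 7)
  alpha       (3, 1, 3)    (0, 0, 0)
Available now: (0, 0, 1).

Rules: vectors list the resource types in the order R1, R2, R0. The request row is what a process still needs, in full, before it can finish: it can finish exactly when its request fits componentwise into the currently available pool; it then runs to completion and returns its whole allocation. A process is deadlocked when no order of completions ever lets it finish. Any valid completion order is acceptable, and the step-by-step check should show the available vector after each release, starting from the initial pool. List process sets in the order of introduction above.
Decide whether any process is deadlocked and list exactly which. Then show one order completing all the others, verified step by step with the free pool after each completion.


No process is deadlocked.
Key observation: alpha leads a chain of completions in which each release enables another process.
A valid finishing order for the others: alpha, golf, india, hotel, echo. Verifying each step:
  pool = (0, 0, 1)
  alpha: need (0, 0, 0) fits (0, 0, 1); releases (3, 1, 3), pool now (3, 1, 4)
  golf: need (2, 0, 4) fits (3, 1, 4); releases (1, 2, 3), pool now (4, 3, 7)
  india: need (3, 3, 7) fits (4, 3, 7); releases (2, 2, 0), pool now (6, 5, 7)
  hotel: need (6, 5, 7) fits (6, 5, 7); releases (0, 2, 2), pool now (6, 7, 9)
  echo: need (6, 1, 8) fits (6, 7, 9); releases (2, 1, 1), pool now (8, 8, 10)


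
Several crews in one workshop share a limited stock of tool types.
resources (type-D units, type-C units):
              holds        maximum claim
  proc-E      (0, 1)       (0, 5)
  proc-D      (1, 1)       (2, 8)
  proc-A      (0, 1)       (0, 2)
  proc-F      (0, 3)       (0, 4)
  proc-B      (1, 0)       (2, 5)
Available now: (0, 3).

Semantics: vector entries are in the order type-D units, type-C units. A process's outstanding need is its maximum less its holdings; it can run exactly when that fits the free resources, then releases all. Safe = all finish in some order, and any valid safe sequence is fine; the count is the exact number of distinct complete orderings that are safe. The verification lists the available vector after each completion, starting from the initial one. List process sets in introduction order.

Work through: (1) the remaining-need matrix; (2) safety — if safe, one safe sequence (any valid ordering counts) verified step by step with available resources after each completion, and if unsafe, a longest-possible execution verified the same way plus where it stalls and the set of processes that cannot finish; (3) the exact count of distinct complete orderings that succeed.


(1) Remaining need (order type-D units, type-C units):
  proc-E: (0, 4)
  proc-D: (1, 7)
  proc-A: (0, 1)
  proc-F: (0, 1)
  proc-B: (1, 5)
(2) UNSAFE — no complete ordering exists.
Key observation: after proc-A, proc-E, proc-F complete, (0, 8) is the best the pool ever gets, yet each leftover process wants more type-D units.
A maximal execution: proc-A, proc-E, proc-F — then nothing else fits. Check, step by step:
  pool = (0, 3)
  run proc-A (needs (0, 1), free (0, 3)); after release of (0, 1) the pool is (0, 4)
  run proc-E (needs (0, 4), free (0, 4)); after release of (0, 1) the pool is (0, 5)
  run proc-F (needs (0, 1), free (0, 5)); after release of (0, 3) the pool is (0, 8)
  blocked: proc-D wants (1, 7), pool (0, 8) — not enough type-D units
  blocked: proc-B wants (1, 5), pool (0, 8) — not enough type-D units
Permanently blocked: proc-D and proc-B.
(3) Precisely 0 of the possible complete orderings are safe sequences.


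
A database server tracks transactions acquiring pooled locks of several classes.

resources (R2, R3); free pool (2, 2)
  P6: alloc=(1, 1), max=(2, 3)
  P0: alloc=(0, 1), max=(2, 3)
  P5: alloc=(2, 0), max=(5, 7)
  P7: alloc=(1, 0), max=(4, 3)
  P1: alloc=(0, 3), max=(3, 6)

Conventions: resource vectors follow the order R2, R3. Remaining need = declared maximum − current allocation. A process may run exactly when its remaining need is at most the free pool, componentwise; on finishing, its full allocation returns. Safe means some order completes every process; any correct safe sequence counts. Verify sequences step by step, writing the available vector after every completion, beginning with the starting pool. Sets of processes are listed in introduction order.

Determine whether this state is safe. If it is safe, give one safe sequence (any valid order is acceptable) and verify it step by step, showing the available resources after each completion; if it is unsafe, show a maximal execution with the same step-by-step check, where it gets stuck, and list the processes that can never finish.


SAFE. One safe sequence: P6, P0, P1, P5, P7.
Key observation: P6 marks the first exact bind of the order: its need (1, 2) fits the free (2, 2) with zero slack on a requested resource.
Step-by-step check:
  pool = (2, 2)
  run P6 (needs (1, 2), free (2, 2)); after release of (1, 1) the pool is (3, 3)
  run P0 (needs (2, 2), free (3, 3)); after release of (0, 1) the pool is (3, 4)
  run P1 (needs (3, 3), free (3, 4)); after release of (0, 3) the pool is (3, 7)
  run P5 (needs (3, 7), free (3, 7)); after release of (2, 0) the pool is (5, 7)
  run P7 (needs (3, 3), free (5, 7)); after release of (1, 0) the pool is (6, 7)


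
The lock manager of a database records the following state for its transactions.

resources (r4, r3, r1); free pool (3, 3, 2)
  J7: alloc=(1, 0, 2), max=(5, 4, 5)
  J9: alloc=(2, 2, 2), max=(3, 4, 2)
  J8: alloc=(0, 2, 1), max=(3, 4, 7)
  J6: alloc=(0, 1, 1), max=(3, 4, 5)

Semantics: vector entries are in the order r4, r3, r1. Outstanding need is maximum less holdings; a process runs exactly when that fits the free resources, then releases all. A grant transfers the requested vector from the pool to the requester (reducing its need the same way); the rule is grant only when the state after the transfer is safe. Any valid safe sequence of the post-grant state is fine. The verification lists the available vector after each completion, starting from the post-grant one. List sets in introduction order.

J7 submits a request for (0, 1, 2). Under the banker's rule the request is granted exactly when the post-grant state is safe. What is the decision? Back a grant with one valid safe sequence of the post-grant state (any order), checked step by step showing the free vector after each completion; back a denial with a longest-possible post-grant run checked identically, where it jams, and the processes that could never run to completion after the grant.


GRANT — the state after the grant stays safe, e.g. via J9, J7, J6, J8.
Key observation: even at the reduced pool (3, 2, 0), J9 fits immediately, so safety survives the grant.
Verifying the post-grant state step by step:
  pool = (3, 2, 0)
  J9 needs (1, 2, 0) <= (3, 2, 0) -> finishes; pool += (2, 2, 2) = (5, 4, 2)
  J7 needs (4, 3, 1) <= (5, 4, 2) -> finishes; pool += (1, 1, 4) = (6, 5, 6)
  J6 needs (3, 3, 4) <= (6, 5, 6) -> finishes; pool += (0, 1, 1) = (6, 6, 7)
  J8 needs (3, 2, 6) <= (6, 6, 7) -> finishes; pool += (0, 2, 1) = (6, 8, 8)


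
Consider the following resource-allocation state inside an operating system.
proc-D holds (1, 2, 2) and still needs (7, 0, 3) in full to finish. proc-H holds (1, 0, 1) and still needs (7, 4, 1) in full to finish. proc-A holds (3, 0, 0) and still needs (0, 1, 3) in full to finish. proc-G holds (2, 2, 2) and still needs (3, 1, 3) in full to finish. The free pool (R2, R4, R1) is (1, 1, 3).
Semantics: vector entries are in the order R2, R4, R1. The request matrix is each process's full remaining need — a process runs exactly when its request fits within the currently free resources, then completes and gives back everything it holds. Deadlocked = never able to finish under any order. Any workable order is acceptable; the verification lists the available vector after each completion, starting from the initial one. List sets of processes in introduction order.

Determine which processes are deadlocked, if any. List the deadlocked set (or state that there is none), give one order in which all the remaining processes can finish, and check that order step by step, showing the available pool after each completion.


The deadlocked set is proc-D and proc-H.
Key observation: proc-A, proc-G can finish, but then (6, 3, 5) is all there is, and the blocked group's R2 demands exceed it.
The rest can finish in the order proc-A, proc-G. Verifying each step:
  pool = (1, 1, 3)
  proc-A needs (0, 1, 3) <= (1, 1, 3) -> finishes; pool += (3, 0, 0) = (4, 1, 3)
  proc-G needs (3, 1, 3) <= (4, 1, 3) -> finishes; pool += (2, 2, 2) = (6, 3, 5)
The blocked processes can never fit:
  proc-D still needs (7, 0, 3) but only (6, 3, 5) is free — short on R2
  proc-H still needs (7, 4, 1) but only (6, 3, 5) is free — short on R2 and R4


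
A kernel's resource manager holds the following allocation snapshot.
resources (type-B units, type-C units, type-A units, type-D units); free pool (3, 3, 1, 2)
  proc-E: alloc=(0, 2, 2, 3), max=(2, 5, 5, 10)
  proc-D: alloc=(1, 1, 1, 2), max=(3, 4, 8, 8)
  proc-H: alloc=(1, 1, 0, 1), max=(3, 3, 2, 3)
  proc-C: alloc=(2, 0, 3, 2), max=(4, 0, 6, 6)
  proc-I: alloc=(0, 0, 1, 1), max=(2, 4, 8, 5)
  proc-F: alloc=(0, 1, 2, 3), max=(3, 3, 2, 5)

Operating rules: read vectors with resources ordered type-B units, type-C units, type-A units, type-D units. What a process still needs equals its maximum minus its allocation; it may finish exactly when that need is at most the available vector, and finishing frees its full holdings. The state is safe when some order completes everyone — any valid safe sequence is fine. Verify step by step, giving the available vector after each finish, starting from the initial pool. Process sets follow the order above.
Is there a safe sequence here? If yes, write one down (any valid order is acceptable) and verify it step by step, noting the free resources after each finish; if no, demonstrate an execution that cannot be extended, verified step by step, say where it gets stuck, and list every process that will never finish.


The state is SAFE; one workable sequence: proc-F, proc-C, proc-H, proc-E, proc-I, proc-D.
Key observation: proc-F is the earliest step where a requested resource binds exactly: need (3, 2, 0, 2), pool (3, 3, 1, 2) at its turn.
Verifying each step:
  pool = (3, 3, 1, 2)
  run proc-F (needs (3, 2, 0, 2), free (3, 3, 1, 2)); after release of (0, 1, 2, 3) the pool is (3, 4, 3, 5)
  run proc-C (needs (2, 0, 3, 4), free (3, 4, 3, 5)); after release of (2, 0, 3, 2) the pool is (5, 4, 6, 7)
  run proc-H (needs (2, 2, 2, 2), free (5, 4, 6, 7)); after release of (1, 1, 0, 1) the pool is (6, 5, 6, 8)
  run proc-E (needs (2, 3, 3, 7), free (6, 5, 6, 8)); after release of (0, 2, 2, 3) the pool is (6, 7, 8, 11)
  run proc-I (needs (2, 4, 7, 4), free (6, 7, 8, 11)); after release of (0, 0, 1, 1) the pool is (6, 7, 9, 12)
  run proc-D (needs (2, 3, 7, 6), free (6, 7, 9, 12)); after release of (1, 1, 1, 2) the pool is (7, 8, 10, 14)


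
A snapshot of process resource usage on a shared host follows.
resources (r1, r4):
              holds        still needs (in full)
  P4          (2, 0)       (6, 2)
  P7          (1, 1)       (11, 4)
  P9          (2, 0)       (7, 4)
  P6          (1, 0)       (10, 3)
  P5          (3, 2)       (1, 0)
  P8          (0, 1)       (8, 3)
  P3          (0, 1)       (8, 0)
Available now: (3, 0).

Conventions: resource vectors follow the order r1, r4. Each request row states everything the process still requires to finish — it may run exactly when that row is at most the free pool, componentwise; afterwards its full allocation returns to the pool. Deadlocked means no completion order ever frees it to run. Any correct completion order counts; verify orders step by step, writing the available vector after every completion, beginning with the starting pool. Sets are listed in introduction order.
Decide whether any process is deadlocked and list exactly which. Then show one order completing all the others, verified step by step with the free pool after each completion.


Nothing here is deadlocked.
Key observation: starting with P5, each completion frees enough for the next — no one is permanently blocked.
The rest can finish in the order P5, P4, P3, P8, P9, P6, P7. Step-by-step check:
  pool = (3, 0)
  P5: need (1, 0) fits (3, 0); releases (3, 2), pool now (6, 2)
  P4: need (6, 2) fits (6, 2); releases (2, 0), pool now (8, 2)
  P3: need (8, 0) fits (8, 2); releases (0, 1), pool now (8, 3)
  P8: need (8, 3) fits (8, 3); releases (0, 1), pool now (8, 4)
  P9: need (7, 4) fits (8, 4); releases (2, 0), pool now (10, 4)
  P6: need (10, 3) fits (10, 4); releases (1, 0), pool now (11, 4)
  P7: need (11, 4) fits (11, 4); releases (1, 1), pool now (12, 5)


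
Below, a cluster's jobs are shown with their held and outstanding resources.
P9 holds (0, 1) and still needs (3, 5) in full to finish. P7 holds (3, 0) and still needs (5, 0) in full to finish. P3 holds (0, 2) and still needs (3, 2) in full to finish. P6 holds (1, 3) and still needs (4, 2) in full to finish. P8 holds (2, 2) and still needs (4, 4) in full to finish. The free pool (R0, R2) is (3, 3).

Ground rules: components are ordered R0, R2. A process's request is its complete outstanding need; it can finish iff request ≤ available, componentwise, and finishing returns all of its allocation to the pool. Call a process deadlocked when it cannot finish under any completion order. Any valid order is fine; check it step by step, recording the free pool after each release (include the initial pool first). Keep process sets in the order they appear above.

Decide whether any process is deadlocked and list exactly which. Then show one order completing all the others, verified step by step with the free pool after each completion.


Deadlocked set: P7, P6 and P8.
Key observation: the wall is R0: completing P3, P9 brings the pool only to (3, 6), and all the rest need more.
A valid finishing order for the others: P3, P9. Step-by-step check:
  pool = (3, 3)
  run P3 (needs (3, 2), free (3, 3)); after release of (0, 2) the pool is (3, 5)
  run P9 (needs (3, 5), free (3, 5)); after release of (0, 1) the pool is (3, 6)
The blocked processes can never fit:
  P7 cannot run: need (5, 0) vs free (3, 6) (insufficient R0)
  P6 cannot run: need (4, 2) vs free (3, 6) (insufficient R0)
  P8 cannot run: need (4, 4) vs free (3, 6) (insufficient R0)


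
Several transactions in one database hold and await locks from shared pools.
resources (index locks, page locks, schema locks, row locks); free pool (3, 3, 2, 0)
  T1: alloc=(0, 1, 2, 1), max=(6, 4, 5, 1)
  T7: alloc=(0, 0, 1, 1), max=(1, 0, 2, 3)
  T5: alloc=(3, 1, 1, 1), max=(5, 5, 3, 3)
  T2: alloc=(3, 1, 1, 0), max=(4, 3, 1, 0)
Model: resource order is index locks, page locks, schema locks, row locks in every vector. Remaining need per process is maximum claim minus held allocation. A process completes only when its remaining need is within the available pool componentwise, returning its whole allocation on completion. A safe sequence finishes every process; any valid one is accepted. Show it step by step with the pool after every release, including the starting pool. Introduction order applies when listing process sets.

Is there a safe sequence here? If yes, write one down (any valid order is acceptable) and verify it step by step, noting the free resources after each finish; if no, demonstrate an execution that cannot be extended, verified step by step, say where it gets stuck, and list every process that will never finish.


The state is UNSAFE.
Key observation: the pool after T2, T1 is (6, 5, 5, 1); every surviving request exceeds it in row locks, so progress ends there.
A maximal execution: T2, T1 — then nothing else fits. Check, step by step:
  pool = (3, 3, 2, 0)
  T2 needs (1, 2, 0, 0) <= (3, 3, 2, 0) -> finishes; pool += (3, 1, 1, 0) = (6, 4, 3, 0)
  T1 needs (6, 3, 3, 0) <= (6, 4, 3, 0) -> finishes; pool += (0, 1, 2, 1) = (6, 5, 5, 1)
  T7 cannot run: need (1, 0, 1, 2) vs free (6, 5, 5, 1) (insufficient row locks)
  T5 cannot run: need (2, 4, 2, 2) vs free (6, 5, 5, 1) (insufficient row locks)
Processes that can never finish: T7 and T5.


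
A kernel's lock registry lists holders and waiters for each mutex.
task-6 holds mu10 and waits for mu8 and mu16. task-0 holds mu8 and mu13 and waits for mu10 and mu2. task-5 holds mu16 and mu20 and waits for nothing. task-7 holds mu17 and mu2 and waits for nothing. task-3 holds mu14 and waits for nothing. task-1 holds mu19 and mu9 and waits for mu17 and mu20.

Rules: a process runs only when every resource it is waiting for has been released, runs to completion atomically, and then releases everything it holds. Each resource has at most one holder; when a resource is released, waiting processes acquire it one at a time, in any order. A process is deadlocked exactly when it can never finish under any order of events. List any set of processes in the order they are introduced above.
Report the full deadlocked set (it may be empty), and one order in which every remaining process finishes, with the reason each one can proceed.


Deadlocked: task-6 and task-0.
Key observation: the wait chain closes on itself along task-6 -> task-0 -> task-6; no other process is dragged down with it.
One completion order for the rest: task-3, task-5, task-7, task-1.
Verifying each step:
  task-3 waits on nothing -> runs at once and releases mu14
  task-5 waits on nothing -> runs at once and releases mu16 and mu20
  task-7 waits on nothing -> runs at once and releases mu17 and mu2
  task-1 waits on mu17 and mu20 — all released -> runs and releases mu19 and mu9


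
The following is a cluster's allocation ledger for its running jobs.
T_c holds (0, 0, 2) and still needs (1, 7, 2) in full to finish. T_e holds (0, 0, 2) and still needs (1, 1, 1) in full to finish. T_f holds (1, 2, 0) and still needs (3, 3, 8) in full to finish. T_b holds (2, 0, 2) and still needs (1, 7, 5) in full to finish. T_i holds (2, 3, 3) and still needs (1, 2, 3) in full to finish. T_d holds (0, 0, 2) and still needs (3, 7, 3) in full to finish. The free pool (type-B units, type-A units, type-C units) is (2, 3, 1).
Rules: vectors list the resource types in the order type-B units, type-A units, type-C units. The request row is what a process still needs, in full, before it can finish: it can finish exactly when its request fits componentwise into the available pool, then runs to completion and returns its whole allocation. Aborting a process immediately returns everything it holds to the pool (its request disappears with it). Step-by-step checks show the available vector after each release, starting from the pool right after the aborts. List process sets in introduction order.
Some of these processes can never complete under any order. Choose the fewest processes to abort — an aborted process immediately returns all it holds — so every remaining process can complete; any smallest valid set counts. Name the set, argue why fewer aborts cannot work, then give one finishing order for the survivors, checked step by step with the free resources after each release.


Minimum abort set: T_c.
Key observation: no ordering could ever have run T_f before the abort of T_c; with (0, 0, 2) back in the pool it fits at step 3.
Why nothing smaller works: aborting no one leaves the state deadlocked as given.
Survivors finish in the order: T_e, T_i, T_f, T_d, T_b. Step-by-step check (pool after the aborts first):
  pool = (2, 3, 3)
  T_e needs (1, 1, 1) <= (2, 3, 3) -> finishes; pool += (0, 0, 2) = (2, 3, 5)
  T_i needs (1, 2, 3) <= (2, 3, 5) -> finishes; pool += (2, 3, 3) = (4, 6, 8)
  T_f needs (3, 3, 8) <= (4, 6, 8) -> finishes; pool += (1, 2, 0) = (5, 8, 8)
  T_d needs (3, 7, 3) <= (5, 8, 8) -> finishes; pool += (0, 0, 2) = (5, 8, 10)
  T_b needs (1, 7, 5) <= (5, 8, 10) -> finishes; pool += (2, 0, 2) = (7, 8, 12)


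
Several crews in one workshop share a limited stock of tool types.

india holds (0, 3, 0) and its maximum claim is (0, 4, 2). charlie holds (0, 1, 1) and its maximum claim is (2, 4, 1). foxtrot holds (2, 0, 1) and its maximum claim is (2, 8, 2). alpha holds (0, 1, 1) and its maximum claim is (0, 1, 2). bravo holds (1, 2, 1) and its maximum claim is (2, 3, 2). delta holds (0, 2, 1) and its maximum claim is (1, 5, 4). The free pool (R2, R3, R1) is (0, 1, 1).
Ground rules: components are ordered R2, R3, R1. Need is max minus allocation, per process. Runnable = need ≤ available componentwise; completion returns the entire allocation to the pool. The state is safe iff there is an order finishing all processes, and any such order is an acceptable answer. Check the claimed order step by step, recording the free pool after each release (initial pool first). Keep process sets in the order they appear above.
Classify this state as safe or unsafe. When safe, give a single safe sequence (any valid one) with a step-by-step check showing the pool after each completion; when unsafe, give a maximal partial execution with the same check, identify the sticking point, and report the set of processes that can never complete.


UNSAFE.
Key observation: after alpha, india the pool peaks at (0, 5, 2), and each blocked process is short somewhere: charlie on R2; foxtrot on R3; bravo on R2; delta on R2, R1.
The run alpha, india cannot be extended any further. Check, step by step:
  pool = (0, 1, 1)
  alpha: need (0, 0, 1) fits (0, 1, 1); releases (0, 1, 1), pool now (0, 2, 2)
  india: need (0, 1, 2) fits (0, 2, 2); releases (0, 3, 0), pool now (0, 5, 2)
  charlie still needs (2, 3, 0) but only (0, 5, 2) is free — short on R2
  foxtrot still needs (0, 8, 1) but only (0, 5, 2) is free — short on R3
  bravo still needs (1, 1, 1) but only (0, 5, 2) is free — short on R2
  delta still needs (1, 3, 3) but only (0, 5, 2) is free — short on R2 and R1
Never able to finish: charlie, foxtrot, bravo and delta.


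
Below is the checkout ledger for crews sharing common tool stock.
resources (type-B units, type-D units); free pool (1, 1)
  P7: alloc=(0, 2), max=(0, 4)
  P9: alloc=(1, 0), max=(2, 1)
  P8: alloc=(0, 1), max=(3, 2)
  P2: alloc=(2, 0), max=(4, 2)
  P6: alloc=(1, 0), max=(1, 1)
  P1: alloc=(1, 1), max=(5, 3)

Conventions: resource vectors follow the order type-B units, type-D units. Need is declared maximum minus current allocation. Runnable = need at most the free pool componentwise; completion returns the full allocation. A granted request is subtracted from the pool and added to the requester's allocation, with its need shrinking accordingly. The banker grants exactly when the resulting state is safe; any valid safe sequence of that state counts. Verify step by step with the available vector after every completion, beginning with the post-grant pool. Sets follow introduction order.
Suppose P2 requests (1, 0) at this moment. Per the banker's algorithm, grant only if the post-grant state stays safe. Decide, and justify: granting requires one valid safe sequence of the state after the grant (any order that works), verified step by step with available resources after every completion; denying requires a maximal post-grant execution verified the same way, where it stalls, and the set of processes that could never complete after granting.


DENY: after the grant no complete ordering would exist.
Key observation: after P6, P9 the pool peaks at (2, 1), and each blocked process is short somewhere: P7 on type-D units; P8 on type-B units; P2 on type-D units; P1 on type-B units, type-D units.
After a pretend grant, a maximal execution: P6, P9 — then nothing else fits. Step-by-step check:
  pool = (0, 1)
  P6 needs (0, 1) <= (0, 1) -> finishes; pool += (1, 0) = (1, 1)
  P9 needs (1, 1) <= (1, 1) -> finishes; pool += (1, 0) = (2, 1)
  P7 cannot run: need (0, 2) vs free (2, 1) (insufficient type-D units)
  P8 cannot run: need (3, 1) vs free (2, 1) (insufficient type-B units)
  P2 cannot run: need (1, 2) vs free (2, 1) (insufficient type-D units)
  P1 cannot run: need (4, 2) vs free (2, 1) (insufficient type-B units and type-D units)
Had the request been granted, P7, P8, P2 and P1 could never finish.


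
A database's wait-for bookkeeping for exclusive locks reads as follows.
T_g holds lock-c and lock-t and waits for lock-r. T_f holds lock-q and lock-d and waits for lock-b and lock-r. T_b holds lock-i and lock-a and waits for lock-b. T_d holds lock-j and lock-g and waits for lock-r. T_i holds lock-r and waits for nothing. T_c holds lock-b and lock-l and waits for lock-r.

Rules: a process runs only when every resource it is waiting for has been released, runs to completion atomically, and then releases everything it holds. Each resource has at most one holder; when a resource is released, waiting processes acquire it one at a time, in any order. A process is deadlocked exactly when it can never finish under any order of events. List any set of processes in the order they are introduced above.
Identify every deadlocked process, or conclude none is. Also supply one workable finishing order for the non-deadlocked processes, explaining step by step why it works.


Nothing here is deadlocked.
Key observation: the wait relation is loop-free; peeling off processes with no waits unwinds the whole state.
A valid finishing order for the others: T_i, T_g, T_c, T_d, T_f, T_b.
Verifying each step:
  T_i waits on nothing -> runs at once and releases lock-r
  run T_g (all its waits — lock-r — are resolved); releases lock-c and lock-t
  run T_c (all its waits — lock-r — are resolved); releases lock-b and lock-l
  run T_d (all its waits — lock-r — are resolved); releases lock-j and lock-g
  run T_f (all its waits — lock-b and lock-r — are resolved); releases lock-q and lock-d
  run T_b (all its waits — lock-b — are resolved); releases lock-i and lock-a


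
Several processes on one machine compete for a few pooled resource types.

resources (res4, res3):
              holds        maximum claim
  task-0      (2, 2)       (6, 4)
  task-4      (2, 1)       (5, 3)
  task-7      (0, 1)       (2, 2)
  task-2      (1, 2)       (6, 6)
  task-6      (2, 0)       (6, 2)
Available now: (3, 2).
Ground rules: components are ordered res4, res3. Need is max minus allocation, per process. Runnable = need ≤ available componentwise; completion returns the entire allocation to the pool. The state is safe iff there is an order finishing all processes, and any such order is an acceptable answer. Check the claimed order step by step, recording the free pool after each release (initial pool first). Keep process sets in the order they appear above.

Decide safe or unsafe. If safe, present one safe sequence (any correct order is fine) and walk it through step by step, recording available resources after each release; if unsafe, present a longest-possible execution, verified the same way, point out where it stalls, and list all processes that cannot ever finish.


The state is SAFE; one workable sequence: task-7, task-4, task-0, task-2, task-6.
Key observation: the order's first zero-slack moment is task-4 ((3, 2) needed, (3, 3) free — a requested resource with nothing to spare).
Verifying each step:
  pool = (3, 2)
  task-7 needs (2, 1) <= (3, 2) -> finishes; pool += (0, 1) = (3, 3)
  task-4 needs (3, 2) <= (3, 3) -> finishes; pool += (2, 1) = (5, 4)
  task-0 needs (4, 2) <= (5, 4) -> finishes; pool += (2, 2) = (7, 6)
  task-2 needs (5, 4) <= (7, 6) -> finishes; pool += (1, 2) = (8, 8)
  task-6 needs (4, 2) <= (8, 8) -> finishes; pool += (2, 0) = (10, 8)


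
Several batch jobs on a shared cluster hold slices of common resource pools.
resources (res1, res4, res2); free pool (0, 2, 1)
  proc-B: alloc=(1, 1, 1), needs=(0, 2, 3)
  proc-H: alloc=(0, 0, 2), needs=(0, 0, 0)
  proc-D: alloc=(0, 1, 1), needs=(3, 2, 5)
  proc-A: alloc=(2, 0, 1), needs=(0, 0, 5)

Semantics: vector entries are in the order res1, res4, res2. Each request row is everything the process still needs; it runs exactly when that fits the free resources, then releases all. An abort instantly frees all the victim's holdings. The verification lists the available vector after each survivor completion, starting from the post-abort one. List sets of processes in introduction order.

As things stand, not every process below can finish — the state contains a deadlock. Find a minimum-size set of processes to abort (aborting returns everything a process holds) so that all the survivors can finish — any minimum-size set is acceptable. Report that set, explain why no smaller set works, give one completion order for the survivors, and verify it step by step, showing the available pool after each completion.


Minimum abort set: proc-A.
Key observation: proc-D could never have finished before the abort; with (2, 0, 1) returned by proc-A, it fits at step 3.
Why nothing smaller works: aborting no one leaves the state deadlocked as given.
One survivor order: proc-H, proc-B, proc-D. Check, step by step (post-abort pool first):
  pool = (2, 2, 2)
  run proc-H (needs (0, 0, 0), free (2, 2, 2)); after release of (0, 0, 2) the pool is (2, 2, 4)
  run proc-B (needs (0, 2, 3), free (2, 2, 4)); after release of (1, 1, 1) the pool is (3, 3, 5)
  run proc-D (needs (3, 2, 5), free (3, 3, 5)); after release of (0, 1, 1) the pool is (3, 4, 6)


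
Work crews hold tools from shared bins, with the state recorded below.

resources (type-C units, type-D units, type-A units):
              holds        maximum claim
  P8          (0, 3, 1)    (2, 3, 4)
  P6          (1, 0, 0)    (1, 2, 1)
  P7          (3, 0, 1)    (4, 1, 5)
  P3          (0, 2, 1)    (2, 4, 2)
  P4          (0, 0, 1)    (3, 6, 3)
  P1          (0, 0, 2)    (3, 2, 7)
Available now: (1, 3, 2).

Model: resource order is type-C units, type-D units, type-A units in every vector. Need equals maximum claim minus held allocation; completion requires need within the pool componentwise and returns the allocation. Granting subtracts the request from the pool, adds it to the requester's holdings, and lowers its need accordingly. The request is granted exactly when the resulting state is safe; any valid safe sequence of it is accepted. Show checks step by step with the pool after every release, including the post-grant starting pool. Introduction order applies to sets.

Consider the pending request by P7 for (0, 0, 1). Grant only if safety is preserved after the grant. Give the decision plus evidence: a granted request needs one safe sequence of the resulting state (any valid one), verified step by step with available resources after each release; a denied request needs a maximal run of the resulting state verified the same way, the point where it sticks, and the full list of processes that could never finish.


DENY. Granting would leave the state unsafe.
Key observation: after P6, P3 the pool peaks at (2, 5, 2), and each blocked process is short somewhere: P8 on type-A units; P7 on type-A units; P4 on type-C units, type-D units; P1 on type-C units, type-A units.
After a pretend grant, a maximal execution: P6, P3 — then nothing else fits. Check, step by step:
  pool = (1, 3, 1)
  P6 needs (0, 2, 1) <= (1, 3, 1) -> finishes; pool += (1, 0, 0) = (2, 3, 1)
  P3 needs (2, 2, 1) <= (2, 3, 1) -> finishes; pool += (0, 2, 1) = (2, 5, 2)
  blocked: P8 wants (2, 0, 3), pool (2, 5, 2) — not enough type-A units
  blocked: P7 wants (1, 1, 3), pool (2, 5, 2) — not enough type-A units
  blocked: P4 wants (3, 6, 2), pool (2, 5, 2) — not enough type-C units and type-D units
  blocked: P1 wants (3, 2, 5), pool (2, 5, 2) — not enough type-C units and type-A units
Processes that could never finish after the grant: P8, P7, P4 and P1.
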